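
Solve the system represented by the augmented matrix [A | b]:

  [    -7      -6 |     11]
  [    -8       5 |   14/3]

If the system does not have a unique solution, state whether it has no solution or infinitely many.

Row-reduce the augmented matrix:
R1 ← R1 / (-7).
R2 ← R2 + 8·R1.
R2 ← R2 / (83/7).
R1 ← R1 − 6/7·R2.
Reading off the reduced rows gives x_1 = -1, x_2 = -2/3.

x_1 = -1, x_2 = -2/3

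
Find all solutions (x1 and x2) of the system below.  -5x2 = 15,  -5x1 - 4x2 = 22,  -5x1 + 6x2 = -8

x1 = -2, x2 = -3

Row-reduce the augmented matrix:
Swap R1 and R2.
R1 ← R1 / (-5).
R3 ← R3 + 5·R1.
R2 ← R2 / (-5).
R1 ← R1 − 4/5·R2.
R3 ← R3 − 10·R2.
R3 reduces to 0 = 0, so the extra equation is consistent.
Reading off the reduced rows gives x1 = -2, x2 = -3.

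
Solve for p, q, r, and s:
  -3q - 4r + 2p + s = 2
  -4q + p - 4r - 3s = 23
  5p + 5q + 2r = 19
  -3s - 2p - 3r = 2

p = 5, q = -2, r = 2, s = -6

Row-reduce the augmented matrix:
R1 ← R1 / (2).
R2 ← R2 − 1·R1.
R3 ← R3 − 5·R1.
R4 ← R4 + 2·R1.
R2 ← R2 / (-5/2).
R1 ← R1 + 3/2·R2.
R3 ← R3 − 25/2·R2.
R4 ← R4 + 3·R2.
R3 ← R3 / (2).
R1 ← R1 + 4/5·R3.
R2 ← R2 − 4/5·R3.
R4 ← R4 + 23/5·R3.
R4 ← R4 / (-219/5).
R1 ← R1 + 27/5·R4.
R2 ← R2 − 47/5·R4.
R3 ← R3 + 10·R4.
Reading off the reduced rows gives p = 5, q = -2, r = 2, s = -6.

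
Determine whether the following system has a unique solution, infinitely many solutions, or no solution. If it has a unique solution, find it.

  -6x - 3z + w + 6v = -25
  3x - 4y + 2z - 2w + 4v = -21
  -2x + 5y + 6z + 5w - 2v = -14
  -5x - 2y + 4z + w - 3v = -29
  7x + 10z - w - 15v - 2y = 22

no solution

Row-reduce:
R1 ← R1 / (-6).
R2 ← R2 − 3·R1.
R3 ← R3 + 2·R1.
R4 ← R4 + 5·R1.
R5 ← R5 − 7·R1.
R2 ← R2 / (-4).
R3 ← R3 − 5·R2.
R4 ← R4 + 2·R2.
R5 ← R5 + 2·R2.
R3 ← R3 / (61/8).
R1 ← R1 − 1/2·R3.
R2 ← R2 + 1/8·R3.
R4 ← R4 − 25/4·R3.
R5 ← R5 − 25/4·R3.
R4 ← R4 / (-251/183).
R1 ← R1 + 64/183·R4.
R2 ← R2 − 77/183·R4.
R3 ← R3 − 67/183·R4.
R5 ← R5 + 251/183·R4.
Row 5 reduces to 0 = 1, a contradiction. The system is inconsistent.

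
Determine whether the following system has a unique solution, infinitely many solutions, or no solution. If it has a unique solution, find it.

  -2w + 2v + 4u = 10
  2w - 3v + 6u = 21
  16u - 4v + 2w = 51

no solution

Row-reduce:
R1 ← R1 / (4).
R2 ← R2 − 6·R1.
R3 ← R3 − 16·R1.
R2 ← R2 / (-6).
R1 ← R1 − 1/2·R2.
R3 ← R3 + 12·R2.
Row 3 reduces to 0 = -1, a contradiction. The system is inconsistent.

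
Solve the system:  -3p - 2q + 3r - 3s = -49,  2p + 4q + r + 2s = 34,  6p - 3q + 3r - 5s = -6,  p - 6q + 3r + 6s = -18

Row-reduce the augmented matrix:
R1 ← R1 / (-3).
R2 ← R2 − 2·R1.
R3 ← R3 − 6·R1.
R4 ← R4 − 1·R1.
R2 ← R2 / (8/3).
R1 ← R1 − 2/3·R2.
R3 ← R3 + 7·R2.
R4 ← R4 + 20/3·R2.
R3 ← R3 / (135/8).
R1 ← R1 + 7/4·R3.
R2 ← R2 − 9/8·R3.
R4 ← R4 − 23/2·R3.
R4 ← R4 / (1687/135).
R1 ← R1 + 19/135·R4.
R2 ← R2 − 11/15·R4.
R3 ← R3 + 88/135·R4.
Reading off the reduced rows gives p = 6, q = 5, r = -4, s = 3.

p = 6, q = 5, r = -4, s = 3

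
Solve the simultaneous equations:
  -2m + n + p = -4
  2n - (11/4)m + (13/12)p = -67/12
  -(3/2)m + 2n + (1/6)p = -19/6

infinitely many solutions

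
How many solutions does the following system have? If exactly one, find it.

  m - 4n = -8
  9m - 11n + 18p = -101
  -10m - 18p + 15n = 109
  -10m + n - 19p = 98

m = -4, n = 1, p = -3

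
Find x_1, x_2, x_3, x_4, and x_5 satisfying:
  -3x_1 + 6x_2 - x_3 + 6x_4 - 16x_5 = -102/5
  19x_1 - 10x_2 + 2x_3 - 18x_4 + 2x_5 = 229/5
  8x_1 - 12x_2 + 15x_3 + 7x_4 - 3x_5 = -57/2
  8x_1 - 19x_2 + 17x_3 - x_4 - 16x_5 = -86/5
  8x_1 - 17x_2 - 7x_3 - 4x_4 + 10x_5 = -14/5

Row-reduce the augmented matrix:
R1 ← R1 / (-3).
R2 ← R2 − 19·R1.
R3 ← R3 − 8·R1.
R4 ← R4 − 8·R1.
R5 ← R5 − 8·R1.
R2 ← R2 / (28).
R1 ← R1 + 2·R2.
R3 ← R3 − 4·R2.
R4 ← R4 + 3·R2.
R5 ← R5 + 1·R2.
R3 ← R3 / (272/21).
R1 ← R1 − 1/42·R3.
R2 ← R2 + 13/84·R3.
R4 ← R4 − 1165/84·R3.
R5 ← R5 + 275/28·R3.
R4 ← R4 / (-4815/1088).
R1 ← R1 + 331/544·R4.
R2 ← R2 − 1039/1088·R4.
R3 ← R3 − 423/272·R4.
R5 ← R5 − 30451/1088·R4.
R5 ← R5 / (-457841/1605).
R1 ← R1 − 5122/1605·R5.
R2 ← R2 + 18629/1605·R5.
R3 ← R3 + 7994/535·R5.
R4 ← R4 − 12913/1605·R5.
Reading off the reduced rows gives x_1 = 0, x_2 = 1, x_3 = 2/5, x_4 = -3, x_5 = 1/2.

x_1 = 0, x_2 = 1, x_3 = 2/5, x_4 = -3, x_5 = 1/2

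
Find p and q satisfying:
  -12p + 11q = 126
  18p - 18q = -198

p = -5, q = 6

Row-reduce the augmented matrix:
R1 ← R1 / (-12).
R2 ← R2 − 18·R1.
R2 ← R2 / (-3/2).
R1 ← R1 + 11/12·R2.
Reading off the reduced rows gives p = -5, q = 6.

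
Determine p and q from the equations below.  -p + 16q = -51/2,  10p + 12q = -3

From equation 1: p = 51/2 + 16·q.
Substitute into equation 2 and solve: q = -3/2.
Then p = 3/2.

p = 3/2, q = -3/2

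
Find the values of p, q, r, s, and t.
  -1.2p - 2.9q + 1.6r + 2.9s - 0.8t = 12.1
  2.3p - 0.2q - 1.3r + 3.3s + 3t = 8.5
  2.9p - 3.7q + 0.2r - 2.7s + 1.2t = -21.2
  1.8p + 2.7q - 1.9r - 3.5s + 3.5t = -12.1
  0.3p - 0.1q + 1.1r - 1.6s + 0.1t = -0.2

p = -1, q = 3, r = 6, s = 4, t = 2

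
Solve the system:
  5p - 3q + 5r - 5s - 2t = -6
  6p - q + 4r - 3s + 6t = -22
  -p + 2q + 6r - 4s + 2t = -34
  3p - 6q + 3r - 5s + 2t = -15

Row-reduce:
R1 ← R1 / (5).
R2 ← R2 − 6·R1.
R3 ← R3 + 1·R1.
R4 ← R4 − 3·R1.
R2 ← R2 / (13/5).
R1 ← R1 + 3/5·R2.
R3 ← R3 − 7/5·R2.
R4 ← R4 + 21/5·R2.
R3 ← R3 / (105/13).
R1 ← R1 − 7/13·R3.
R2 ← R2 + 10/13·R3.
R4 ← R4 + 42/13·R3.
R4 ← R4 / (1/5).
R1 ← R1 − 2/15·R4.
R2 ← R2 − 11/21·R4.
R3 ← R3 + 86/105·R4.
Rank is 4 with 5 unknowns, leaving t free.

infinitely many solutions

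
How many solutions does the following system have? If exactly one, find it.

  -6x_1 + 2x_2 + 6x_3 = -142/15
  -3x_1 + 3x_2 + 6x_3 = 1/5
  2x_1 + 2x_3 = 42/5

x_1 = 3, x_2 = 2/3, x_3 = 6/5

Row-reduce the augmented matrix:
R1 ← R1 / (-6).
R2 ← R2 + 3·R1.
R3 ← R3 − 2·R1.
R2 ← R2 / (2).
R1 ← R1 + 1/3·R2.
R3 ← R3 − 2/3·R2.
R3 ← R3 / (3).
R1 ← R1 + 1/2·R3.
R2 ← R2 − 3/2·R3.
Reading off the reduced rows gives x_1 = 3, x_2 = 2/3, x_3 = 6/5.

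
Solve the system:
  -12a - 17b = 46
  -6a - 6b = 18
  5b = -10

a = -1, b = -2

Row-reduce the augmented matrix:
R1 ← R1 / (-12).
R2 ← R2 + 6·R1.
R2 ← R2 / (5/2).
R1 ← R1 − 17/12·R2.
R3 ← R3 − 5·R2.
R3 reduces to 0 = 0, so the extra equation is consistent.
Reading off the reduced rows gives a = -1, b = -2.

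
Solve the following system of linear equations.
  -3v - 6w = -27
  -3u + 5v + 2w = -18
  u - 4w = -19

Row-reduce the augmented matrix:
Swap R1 and R2.
R1 ← R1 / (-3).
R3 ← R3 − 1·R1.
R2 ← R2 / (-3).
R1 ← R1 + 5/3·R2.
R3 ← R3 − 5/3·R2.
R3 ← R3 / (-20/3).
R1 ← R1 − 8/3·R3.
R2 ← R2 − 2·R3.
Reading off the reduced rows gives u = 5, v = -3, w = 6.

u = 5, v = -3, w = 6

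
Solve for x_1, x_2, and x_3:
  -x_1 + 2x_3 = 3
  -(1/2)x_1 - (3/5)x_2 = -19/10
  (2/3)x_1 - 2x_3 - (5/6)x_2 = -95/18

x_1 = 1, x_2 = 7/3, x_3 = 2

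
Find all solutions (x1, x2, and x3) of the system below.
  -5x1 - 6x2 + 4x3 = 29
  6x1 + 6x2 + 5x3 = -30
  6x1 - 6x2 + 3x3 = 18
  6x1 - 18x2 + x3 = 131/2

no solution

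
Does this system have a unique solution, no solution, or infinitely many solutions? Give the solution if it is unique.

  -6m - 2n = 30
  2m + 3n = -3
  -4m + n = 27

m = -6, n = 3

Row-reduce the augmented matrix:
R1 ← R1 / (-6).
R2 ← R2 − 2·R1.
R3 ← R3 + 4·R1.
R2 ← R2 / (7/3).
R1 ← R1 − 1/3·R2.
R3 ← R3 − 7/3·R2.
R3 reduces to 0 = 0, so the extra equation is consistent.
Reading off the reduced rows gives m = -6, n = 3.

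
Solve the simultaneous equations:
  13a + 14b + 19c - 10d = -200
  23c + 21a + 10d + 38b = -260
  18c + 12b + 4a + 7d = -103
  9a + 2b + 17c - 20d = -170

infinitely many solutions

Row-reduce:
R1 ← R1 / (13).
R2 ← R2 − 21·R1.
R3 ← R3 − 4·R1.
R4 ← R4 − 9·R1.
R2 ← R2 / (200/13).
R1 ← R1 − 14/13·R2.
R3 ← R3 − 100/13·R2.
R4 ← R4 + 100/13·R2.
R3 ← R3 / (16).
R1 ← R1 − 2·R3.
R2 ← R2 + 1/2·R3.
Rank is 3 with 4 unknowns, leaving d free.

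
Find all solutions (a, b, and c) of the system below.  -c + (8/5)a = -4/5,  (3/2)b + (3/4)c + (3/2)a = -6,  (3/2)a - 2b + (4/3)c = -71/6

a = -3, b = 1, c = -4

Row-reduce the augmented matrix:
R1 ← R1 / (8/5).
R2 ← R2 − 3/2·R1.
R3 ← R3 − 3/2·R1.
R2 ← R2 / (3/2).
R3 ← R3 + 2·R2.
R3 ← R3 / (217/48).
R1 ← R1 + 5/8·R3.
R2 ← R2 − 9/8·R3.
Reading off the reduced rows gives a = -3, b = 1, c = -4.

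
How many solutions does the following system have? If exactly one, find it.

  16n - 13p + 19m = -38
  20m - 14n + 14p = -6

infinitely many solutions

Row-reduce:
R1 ← R1 / (19).
R2 ← R2 − 20·R1.
R2 ← R2 / (-586/19).
R1 ← R1 − 16/19·R2.
Rank is 2 with 3 unknowns, leaving p free.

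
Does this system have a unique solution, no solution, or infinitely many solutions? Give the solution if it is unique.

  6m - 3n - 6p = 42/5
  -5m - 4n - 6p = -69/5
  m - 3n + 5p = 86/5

Row-reduce the augmented matrix:
R1 ← R1 / (6).
R2 ← R2 + 5·R1.
R3 ← R3 − 1·R1.
R2 ← R2 / (-13/2).
R1 ← R1 + 1/2·R2.
R3 ← R3 + 5/2·R2.
R3 ← R3 / (133/13).
R1 ← R1 + 2/13·R3.
R2 ← R2 − 22/13·R3.
Reading off the reduced rows gives m = 11/5, n = -2, p = 9/5.

m = 11/5, n = -2, p = 9/5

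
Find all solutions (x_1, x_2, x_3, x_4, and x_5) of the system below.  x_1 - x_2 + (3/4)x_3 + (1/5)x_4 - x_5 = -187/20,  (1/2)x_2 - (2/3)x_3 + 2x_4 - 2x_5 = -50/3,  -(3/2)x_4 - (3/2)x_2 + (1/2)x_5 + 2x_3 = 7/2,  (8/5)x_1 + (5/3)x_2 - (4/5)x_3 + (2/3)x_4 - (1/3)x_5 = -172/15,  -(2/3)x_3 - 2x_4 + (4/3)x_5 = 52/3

Row-reduce the augmented matrix:
R4 ← R4 − 8/5·R1.
R2 ← R2 / (1/2).
R1 ← R1 + 1·R2.
R3 ← R3 + 3/2·R2.
R4 ← R4 − 49/15·R2.
Swap R3 and R4.
R3 ← R3 / (106/45).
R1 ← R1 + 7/12·R3.
R2 ← R2 + 4/3·R3.
R5 ← R5 + 2/3·R3.
R4 ← R4 / (9/2).
R1 ← R1 − 21/20·R4.
R2 ← R2 + 16/5·R4.
R3 ← R3 + 27/5·R4.
R5 ← R5 + 28/5·R4.
R5 ← R5 / (-3469/2385).
R1 ← R1 + 1063/6360·R5.
R2 ← R2 − 482/2385·R5.
R3 ← R3 + 273/530·R5.
R4 ← R4 + 11/9·R5.
Reading off the reduced rows gives x_1 = -3, x_2 = -4, x_3 = -5, x_4 = -3, x_5 = 6.

x_1 = -3, x_2 = -4, x_3 = -5, x_4 = -3, x_5 = 6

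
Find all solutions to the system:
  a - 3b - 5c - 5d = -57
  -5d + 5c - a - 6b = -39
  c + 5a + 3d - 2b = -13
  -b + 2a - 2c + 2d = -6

Row-reduce the augmented matrix:
R2 ← R2 + 1·R1.
R3 ← R3 − 5·R1.
R4 ← R4 − 2·R1.
R2 ← R2 / (-9).
R1 ← R1 + 3·R2.
R3 ← R3 − 13·R2.
R4 ← R4 − 5·R2.
R3 ← R3 / (26).
R1 ← R1 + 5·R3.
R4 ← R4 − 8·R3.
R4 ← R4 / (266/117).
R1 ← R1 − 110/117·R4.
R2 ← R2 − 10/9·R4.
R3 ← R3 − 61/117·R4.
Reading off the reduced rows gives a = -5, b = 4, c = 2, d = 6.

a = -5, b = 4, c = 2, d = 6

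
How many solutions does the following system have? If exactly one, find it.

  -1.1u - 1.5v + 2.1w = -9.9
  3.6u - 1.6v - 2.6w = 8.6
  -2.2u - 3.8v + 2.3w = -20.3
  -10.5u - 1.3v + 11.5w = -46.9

u = 3, v = 3, w = -1

Row-reduce the augmented matrix:
R1 ← R1 / (-11/10).
R2 ← R2 − 18/5·R1.
R3 ← R3 + 11/5·R1.
R4 ← R4 + 21/2·R1.
R2 ← R2 / (-358/55).
R1 ← R1 − 15/11·R2.
R3 ← R3 + 4/5·R2.
R4 ← R4 − 716/55·R2.
R3 ← R3 / (-4341/1790).
R1 ← R1 + 363/358·R3.
R2 ← R2 + 235/358·R3.
R4 reduces to 0 = 0, so the extra equation is consistent.
Reading off the reduced rows gives u = 3, v = 3, w = -1.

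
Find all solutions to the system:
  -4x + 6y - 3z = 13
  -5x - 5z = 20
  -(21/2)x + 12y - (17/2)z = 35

no solution

Row-reduce:
R1 ← R1 / (-4).
R2 ← R2 + 5·R1.
R3 ← R3 + 21/2·R1.
R2 ← R2 / (-15/2).
R1 ← R1 + 3/2·R2.
R3 ← R3 + 15/4·R2.
Row 3 reduces to 0 = -1, a contradiction. The system is inconsistent.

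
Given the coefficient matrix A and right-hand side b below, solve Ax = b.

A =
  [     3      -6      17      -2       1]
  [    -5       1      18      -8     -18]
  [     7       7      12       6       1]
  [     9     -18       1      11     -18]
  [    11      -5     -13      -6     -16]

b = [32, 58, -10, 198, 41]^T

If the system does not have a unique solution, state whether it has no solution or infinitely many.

x_1 = -1, x_2 = -5, x_3 = 1, x_4 = 4, x_5 = -4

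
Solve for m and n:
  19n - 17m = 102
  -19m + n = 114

m = -6, n = 0

From equation 2: n = 114 + 19·m.
Substitute into equation 1 and solve: m = -6.
Then n = 0.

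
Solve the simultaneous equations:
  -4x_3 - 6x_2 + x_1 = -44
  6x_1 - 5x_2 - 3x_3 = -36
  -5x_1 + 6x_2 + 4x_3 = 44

Row-reduce the augmented matrix:
R2 ← R2 − 6·R1.
R3 ← R3 + 5·R1.
R2 ← R2 / (31).
R1 ← R1 + 6·R2.
R3 ← R3 + 24·R2.
R3 ← R3 / (8/31).
R1 ← R1 − 2/31·R3.
R2 ← R2 − 21/31·R3.
Reading off the reduced rows gives x_1 = 0, x_2 = 6, x_3 = 2.

x_1 = 0, x_2 = 6, x_3 = 2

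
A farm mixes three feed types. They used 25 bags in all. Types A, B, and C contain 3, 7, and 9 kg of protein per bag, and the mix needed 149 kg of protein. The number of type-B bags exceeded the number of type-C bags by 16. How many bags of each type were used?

type-A bags: 7, type-B bags: 17, type-C bags: 1

Let a = type-A bags, b = type-B bags, c = type-C bags.
  a + b + c = 25
  3a + 7b + 9c = 149
  b - c = 16
Row-reduce the augmented matrix:
R2 ← R2 − 3·R1.
R2 ← R2 / (4).
R1 ← R1 − 1·R2.
R3 ← R3 − 1·R2.
R3 ← R3 / (-5/2).
R1 ← R1 + 1/2·R3.
R2 ← R2 − 3/2·R3.
Reading off the reduced rows gives a = 7, b = 17, c = 1.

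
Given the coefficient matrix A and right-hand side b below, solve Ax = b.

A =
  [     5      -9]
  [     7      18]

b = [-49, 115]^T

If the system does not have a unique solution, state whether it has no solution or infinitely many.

x_1 = 1, x_2 = 6

Row-reduce the augmented matrix:
R1 ← R1 / (5).
R2 ← R2 − 7·R1.
R2 ← R2 / (153/5).
R1 ← R1 + 9/5·R2.
Reading off the reduced rows gives x_1 = 1, x_2 = 6.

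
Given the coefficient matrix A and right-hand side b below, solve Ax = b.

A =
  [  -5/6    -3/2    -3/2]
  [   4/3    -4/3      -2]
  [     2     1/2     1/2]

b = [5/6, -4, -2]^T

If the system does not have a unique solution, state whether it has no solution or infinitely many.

x_1 = -1, x_2 = -4, x_3 = 4

Row-reduce the augmented matrix:
R1 ← R1 / (-5/6).
R2 ← R2 − 4/3·R1.
R3 ← R3 − 2·R1.
R2 ← R2 / (-56/15).
R1 ← R1 − 9/5·R2.
R3 ← R3 + 31/10·R2.
R3 ← R3 / (31/56).
R1 ← R1 + 9/28·R3.
R2 ← R2 − 33/28·R3.
Reading off the reduced rows gives x_1 = -1, x_2 = -4, x_3 = 4.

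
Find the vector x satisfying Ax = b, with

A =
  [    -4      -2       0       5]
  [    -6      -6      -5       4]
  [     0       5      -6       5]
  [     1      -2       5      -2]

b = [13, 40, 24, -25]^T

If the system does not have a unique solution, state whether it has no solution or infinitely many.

x_1 = -5, x_2 = 1, x_3 = -4, x_4 = -1

Row-reduce the augmented matrix:
R1 ← R1 / (-4).
R2 ← R2 + 6·R1.
R4 ← R4 − 1·R1.
R2 ← R2 / (-3).
R1 ← R1 − 1/2·R2.
R3 ← R3 − 5·R2.
R4 ← R4 + 5/2·R2.
R3 ← R3 / (-43/3).
R1 ← R1 + 5/6·R3.
R2 ← R2 − 5/3·R3.
R4 ← R4 − 55/6·R3.
R4 ← R4 / (281/172).
R1 ← R1 + 307/172·R4.
R2 ← R2 − 46/43·R4.
R3 ← R3 − 5/86·R4.
Reading off the reduced rows gives x_1 = -5, x_2 = 1, x_3 = -4, x_4 = -1.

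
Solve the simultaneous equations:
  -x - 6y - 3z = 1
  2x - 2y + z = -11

Row-reduce:
R1 ← R1 / (-1).
R2 ← R2 − 2·R1.
R2 ← R2 / (-14).
R1 ← R1 − 6·R2.
Rank is 2 with 3 unknowns, leaving z free.

infinitely many solutions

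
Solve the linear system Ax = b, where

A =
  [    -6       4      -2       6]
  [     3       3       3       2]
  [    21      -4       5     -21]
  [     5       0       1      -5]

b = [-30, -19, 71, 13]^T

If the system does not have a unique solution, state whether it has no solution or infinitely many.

Row-reduce:
R1 ← R1 / (-6).
R2 ← R2 − 3·R1.
R3 ← R3 − 21·R1.
R4 ← R4 − 5·R1.
R2 ← R2 / (5).
R1 ← R1 + 2/3·R2.
R3 ← R3 − 10·R2.
R4 ← R4 − 10/3·R2.
R3 ← R3 / (-6).
R1 ← R1 − 3/5·R3.
R2 ← R2 − 2/5·R3.
R4 ← R4 + 2·R3.
Row 4 reduces to 0 = -2/3, a contradiction. The system is inconsistent.

no solution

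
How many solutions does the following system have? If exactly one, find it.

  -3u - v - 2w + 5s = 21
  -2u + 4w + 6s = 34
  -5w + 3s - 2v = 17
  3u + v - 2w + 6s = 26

u = 2, v = -6, w = 2, s = 5

Row-reduce the augmented matrix:
R1 ← R1 / (-3).
R2 ← R2 + 2·R1.
R4 ← R4 − 3·R1.
R2 ← R2 / (2/3).
R1 ← R1 − 1/3·R2.
R3 ← R3 + 2·R2.
R3 ← R3 / (11).
R1 ← R1 + 2·R3.
R2 ← R2 − 8·R3.
R4 ← R4 + 4·R3.
R4 ← R4 / (15).
R1 ← R1 + 1·R4.
R2 ← R2 + 4·R4.
R3 ← R3 − 1·R4.
Reading off the reduced rows gives u = 2, v = -6, w = 2, s = 5.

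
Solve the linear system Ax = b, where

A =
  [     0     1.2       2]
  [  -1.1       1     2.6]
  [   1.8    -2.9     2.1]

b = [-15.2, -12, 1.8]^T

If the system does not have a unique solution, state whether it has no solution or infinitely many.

Row-reduce the augmented matrix:
Swap R1 and R2.
R1 ← R1 / (-11/10).
R3 ← R3 − 9/5·R1.
R2 ← R2 / (6/5).
R1 ← R1 + 10/11·R2.
R3 ← R3 + 139/110·R2.
R3 ← R3 / (1396/165).
R1 ← R1 + 28/33·R3.
R2 ← R2 − 5/3·R3.
Reading off the reduced rows gives x_1 = -4, x_2 = -6, x_3 = -4.

x_1 = -4, x_2 = -6, x_3 = -4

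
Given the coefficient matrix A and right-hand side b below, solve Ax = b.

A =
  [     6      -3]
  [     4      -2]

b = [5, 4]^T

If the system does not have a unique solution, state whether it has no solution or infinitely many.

Row-reduce:
R1 ← R1 / (6).
R2 ← R2 − 4·R1.
Row 2 reduces to 0 = 2/3, a contradiction. The system is inconsistent.

no solution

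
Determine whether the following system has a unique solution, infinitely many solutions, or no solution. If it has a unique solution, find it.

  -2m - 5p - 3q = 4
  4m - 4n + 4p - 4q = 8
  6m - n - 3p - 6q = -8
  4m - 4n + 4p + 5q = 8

m = -2, n = -4, p = 0, q = 0

Row-reduce the augmented matrix:
R1 ← R1 / (-2).
R2 ← R2 − 4·R1.
R3 ← R3 − 6·R1.
R4 ← R4 − 4·R1.
R2 ← R2 / (-4).
R3 ← R3 + 1·R2.
R4 ← R4 + 4·R2.
R3 ← R3 / (-33/2).
R1 ← R1 − 5/2·R3.
R2 ← R2 − 3/2·R3.
R4 ← R4 / (9).
R1 ← R1 + 13/33·R4.
R2 ← R2 − 15/11·R4.
R3 ← R3 − 25/33·R4.
Reading off the reduced rows gives m = -2, n = -4, p = 0, q = 0.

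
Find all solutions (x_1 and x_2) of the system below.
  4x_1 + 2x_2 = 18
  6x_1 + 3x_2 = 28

no solution

Row-reduce:
R1 ← R1 / (4).
R2 ← R2 − 6·R1.
Row 2 reduces to 0 = 1, a contradiction. The system is inconsistent.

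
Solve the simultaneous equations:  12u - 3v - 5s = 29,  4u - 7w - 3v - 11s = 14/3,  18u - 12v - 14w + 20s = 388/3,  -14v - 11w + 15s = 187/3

u = 3, v = -1, w = -5/3, s = 2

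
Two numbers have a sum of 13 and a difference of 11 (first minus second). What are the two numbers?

Let x = first number, y = second number.
  x + y = 13
  x - y = 11
From equation 1: x = 13 − y.
Substitute into equation 2 and solve: y = 1.
Then x = 12.

first number: 12, second number: 1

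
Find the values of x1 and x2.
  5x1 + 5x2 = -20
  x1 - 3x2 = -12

x1 = -6, x2 = 2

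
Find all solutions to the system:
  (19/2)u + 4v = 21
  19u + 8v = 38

no solution

Row-reduce:
R1 ← R1 / (19/2).
R2 ← R2 − 19·R1.
Row 2 reduces to 0 = -4, a contradiction. The system is inconsistent.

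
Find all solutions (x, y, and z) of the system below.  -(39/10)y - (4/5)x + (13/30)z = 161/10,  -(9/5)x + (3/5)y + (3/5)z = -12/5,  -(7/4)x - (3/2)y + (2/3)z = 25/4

Row-reduce:
R1 ← R1 / (-4/5).
R2 ← R2 + 9/5·R1.
R3 ← R3 + 7/4·R1.
R2 ← R2 / (75/8).
R1 ← R1 − 39/8·R2.
R3 ← R3 − 225/32·R2.
Rank is 2 with 3 unknowns, leaving z free.

infinitely many solutions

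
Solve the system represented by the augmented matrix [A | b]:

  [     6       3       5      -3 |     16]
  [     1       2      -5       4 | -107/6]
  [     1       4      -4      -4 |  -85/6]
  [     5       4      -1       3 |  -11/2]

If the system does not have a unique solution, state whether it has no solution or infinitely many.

x_1 = 1/2, x_2 = -1, x_3 = 3, x_4 = -1/3

Row-reduce the augmented matrix:
R1 ← R1 / (6).
R2 ← R2 − 1·R1.
R3 ← R3 − 1·R1.
R4 ← R4 − 5·R1.
R2 ← R2 / (3/2).
R1 ← R1 − 1/2·R2.
R3 ← R3 − 7/2·R2.
R4 ← R4 − 3/2·R2.
R3 ← R3 / (79/9).
R1 ← R1 − 25/9·R3.
R2 ← R2 + 35/9·R3.
R4 ← R4 − 2/3·R3.
R4 ← R4 / (163/79).
R1 ← R1 − 192/79·R4.
R2 ← R2 + 253/79·R4.
R3 ← R3 + 126/79·R4.
Reading off the reduced rows gives x_1 = 1/2, x_2 = -1, x_3 = 3, x_4 = -1/3.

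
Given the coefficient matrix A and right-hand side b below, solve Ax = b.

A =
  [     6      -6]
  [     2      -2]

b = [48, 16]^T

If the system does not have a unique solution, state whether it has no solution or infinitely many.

infinitely many solutions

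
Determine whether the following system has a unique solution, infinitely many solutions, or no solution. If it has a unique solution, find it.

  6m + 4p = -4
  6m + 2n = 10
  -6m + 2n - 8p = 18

infinitely many solutions

Row-reduce:
R1 ← R1 / (6).
R2 ← R2 − 6·R1.
R3 ← R3 + 6·R1.
R2 ← R2 / (2).
R3 ← R3 − 2·R2.
Rank is 2 with 3 unknowns, leaving p free.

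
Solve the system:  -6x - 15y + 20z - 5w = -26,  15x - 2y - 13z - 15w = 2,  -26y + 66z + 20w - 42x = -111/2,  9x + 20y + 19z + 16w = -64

no solution

Row-reduce:
R1 ← R1 / (-6).
R2 ← R2 − 15·R1.
R3 ← R3 + 42·R1.
R4 ← R4 − 9·R1.
R2 ← R2 / (-79/2).
R1 ← R1 − 5/2·R2.
R3 ← R3 − 79·R2.
R4 ← R4 + 5/2·R2.
Swap R3 and R4.
R3 ← R3 / (3686/79).
R1 ← R1 + 235/237·R3.
R2 ← R2 + 74/79·R3.
Row 4 reduces to 0 = 1/2, a contradiction. The system is inconsistent.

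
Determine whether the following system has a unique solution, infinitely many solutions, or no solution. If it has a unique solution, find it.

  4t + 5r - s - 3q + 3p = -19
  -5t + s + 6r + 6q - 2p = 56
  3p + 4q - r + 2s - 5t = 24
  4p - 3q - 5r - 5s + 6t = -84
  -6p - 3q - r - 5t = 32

p = -3, q = 1, r = 3, s = 6, t = -4

Row-reduce the augmented matrix:
R1 ← R1 / (3).
R2 ← R2 + 2·R1.
R3 ← R3 − 3·R1.
R4 ← R4 − 4·R1.
R5 ← R5 + 6·R1.
R2 ← R2 / (4).
R1 ← R1 + 1·R2.
R3 ← R3 − 7·R2.
R4 ← R4 − 1·R2.
R5 ← R5 + 9·R2.
R3 ← R3 / (-67/3).
R1 ← R1 − 4·R3.
R2 ← R2 − 7/3·R3.
R4 ← R4 + 14·R3.
R5 ← R5 − 30·R3.
R4 ← R4 / (-1411/268).
R1 ← R1 − 49/268·R4.
R2 ← R2 − 45/134·R4.
R3 ← R3 + 29/268·R4.
R5 ← R5 − 535/268·R4.
R5 ← R5 / (-10176/1411).
R1 ← R1 − 28/1411·R5.
R2 ← R2 + 1158/1411·R5.
R3 ← R3 − 185/1411·R5.
R4 ← R4 + 1161/1411·R5.
Reading off the reduced rows gives p = -3, q = 1, r = 3, s = 6, t = -4.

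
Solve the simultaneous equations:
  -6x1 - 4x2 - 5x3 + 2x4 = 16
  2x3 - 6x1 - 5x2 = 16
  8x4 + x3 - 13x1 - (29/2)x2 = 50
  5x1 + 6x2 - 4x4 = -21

Row-reduce:
R1 ← R1 / (-6).
R2 ← R2 + 6·R1.
R3 ← R3 + 13·R1.
R4 ← R4 − 5·R1.
R2 ← R2 / (-1).
R1 ← R1 − 2/3·R2.
R3 ← R3 + 35/6·R2.
R4 ← R4 − 8/3·R2.
R3 ← R3 / (-29).
R1 ← R1 − 11/2·R3.
R2 ← R2 + 7·R3.
R4 ← R4 − 29/2·R3.
Rank is 3 with 4 unknowns, leaving x4 free.

infinitely many solutions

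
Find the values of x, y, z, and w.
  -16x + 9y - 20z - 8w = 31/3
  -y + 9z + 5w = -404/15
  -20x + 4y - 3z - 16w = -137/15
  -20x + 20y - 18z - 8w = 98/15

x = 3, y = 1, z = -7/5, w = -8/3

Row-reduce the augmented matrix:
R1 ← R1 / (-16).
R3 ← R3 + 20·R1.
R4 ← R4 + 20·R1.
R2 ← R2 / (-1).
R1 ← R1 + 9/16·R2.
R3 ← R3 + 29/4·R2.
R4 ← R4 − 35/4·R2.
R3 ← R3 / (-173/4).
R1 ← R1 + 61/16·R3.
R2 ← R2 + 9·R3.
R4 ← R4 − 343/4·R3.
R4 ← R4 / (-6577/173).
R1 ← R1 − 977/692·R4.
R2 ← R2 − 656/173·R4.
R3 ← R3 − 169/173·R4.
Reading off the reduced rows gives x = 3, y = 1, z = -7/5, w = -8/3.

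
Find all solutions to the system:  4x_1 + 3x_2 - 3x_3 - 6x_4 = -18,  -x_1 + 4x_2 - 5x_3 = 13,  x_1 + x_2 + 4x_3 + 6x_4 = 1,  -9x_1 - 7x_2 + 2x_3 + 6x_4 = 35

infinitely many solutions

Row-reduce:
R1 ← R1 / (4).
R2 ← R2 + 1·R1.
R3 ← R3 − 1·R1.
R4 ← R4 + 9·R1.
R2 ← R2 / (19/4).
R1 ← R1 − 3/4·R2.
R3 ← R3 − 1/4·R2.
R4 ← R4 + 1/4·R2.
R3 ← R3 / (96/19).
R1 ← R1 − 3/19·R3.
R2 ← R2 + 23/19·R3.
R4 ← R4 + 96/19·R3.
Rank is 3 with 4 unknowns, leaving x_4 free.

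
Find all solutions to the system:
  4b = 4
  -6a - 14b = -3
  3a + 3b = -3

no solution

Row-reduce:
Swap R1 and R2.
R1 ← R1 / (-6).
R3 ← R3 − 3·R1.
R2 ← R2 / (4).
R1 ← R1 − 7/3·R2.
R3 ← R3 + 4·R2.
Row 3 reduces to 0 = -1/2, a contradiction. The system is inconsistent.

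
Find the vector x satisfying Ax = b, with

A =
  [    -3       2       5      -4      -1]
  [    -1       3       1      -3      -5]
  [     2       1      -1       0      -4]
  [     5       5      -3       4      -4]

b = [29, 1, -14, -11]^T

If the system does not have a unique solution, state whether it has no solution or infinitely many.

Row-reduce:
R1 ← R1 / (-3).
R2 ← R2 + 1·R1.
R3 ← R3 − 2·R1.
R4 ← R4 − 5·R1.
R2 ← R2 / (7/3).
R1 ← R1 + 2/3·R2.
R3 ← R3 − 7/3·R2.
R4 ← R4 − 25/3·R2.
R3 ← R3 / (3).
R1 ← R1 + 13/7·R3.
R2 ← R2 + 2/7·R3.
R4 ← R4 − 54/7·R3.
R4 ← R4 / (41/7).
R1 ← R1 − 5/21·R4.
R2 ← R2 + 17/21·R4.
R3 ← R3 + 1/3·R4.
Rank is 4 with 5 unknowns, leaving x_5 free.

infinitely many solutions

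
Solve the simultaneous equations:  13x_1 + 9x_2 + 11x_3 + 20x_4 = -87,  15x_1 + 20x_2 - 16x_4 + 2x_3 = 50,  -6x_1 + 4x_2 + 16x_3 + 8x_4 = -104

Row-reduce:
R1 ← R1 / (13).
R2 ← R2 − 15·R1.
R3 ← R3 + 6·R1.
R2 ← R2 / (125/13).
R1 ← R1 − 9/13·R2.
R3 ← R3 − 106/13·R2.
R3 ← R3 / (3768/125).
R1 ← R1 − 202/125·R3.
R2 ← R2 + 139/125·R3.
Rank is 3 with 4 unknowns, leaving x_4 free.

infinitely many solutions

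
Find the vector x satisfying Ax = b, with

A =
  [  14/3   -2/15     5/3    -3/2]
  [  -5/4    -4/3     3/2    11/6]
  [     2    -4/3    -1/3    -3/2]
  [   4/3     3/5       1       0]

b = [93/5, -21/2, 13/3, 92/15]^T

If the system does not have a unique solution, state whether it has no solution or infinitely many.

Row-reduce:
R1 ← R1 / (14/3).
R2 ← R2 + 5/4·R1.
R3 ← R3 − 2·R1.
R4 ← R4 − 4/3·R1.
R2 ← R2 / (-115/84).
R1 ← R1 + 1/35·R2.
R3 ← R3 + 134/105·R2.
R4 ← R4 − 67/105·R2.
R3 ← R3 / (-4937/1725).
R1 ← R1 − 182/575·R3.
R2 ← R2 + 327/230·R3.
R4 ← R4 − 4937/3450·R3.
Row 4 reduces to 0 = -1, a contradiction. The system is inconsistent.

no solution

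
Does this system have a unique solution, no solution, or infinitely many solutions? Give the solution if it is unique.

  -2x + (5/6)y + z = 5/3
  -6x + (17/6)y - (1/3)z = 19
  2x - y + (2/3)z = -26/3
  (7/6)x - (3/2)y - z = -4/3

Row-reduce the augmented matrix:
R1 ← R1 / (-2).
R2 ← R2 + 6·R1.
R3 ← R3 − 2·R1.
R4 ← R4 − 7/6·R1.
R2 ← R2 / (1/3).
R1 ← R1 + 5/12·R2.
R3 ← R3 + 1/6·R2.
R4 ← R4 + 73/72·R2.
Swap R3 and R4.
R3 ← R3 / (-95/9).
R1 ← R1 + 14/3·R3.
R2 ← R2 + 10·R3.
R4 reduces to 0 = 0, so the extra equation is consistent.
Reading off the reduced rows gives x = -2, y = 2, z = -4.

x = -2, y = 2, z = -4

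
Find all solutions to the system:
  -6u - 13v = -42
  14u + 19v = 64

u = 1/2, v = 3

Row-reduce the augmented matrix:
R1 ← R1 / (-6).
R2 ← R2 − 14·R1.
R2 ← R2 / (-34/3).
R1 ← R1 − 13/6·R2.
Reading off the reduced rows gives u = 1/2, v = 3.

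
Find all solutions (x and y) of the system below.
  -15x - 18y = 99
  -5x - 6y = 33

infinitely many solutions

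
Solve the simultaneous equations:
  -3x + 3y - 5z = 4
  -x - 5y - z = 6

infinitely many solutions

Row-reduce:
R1 ← R1 / (-3).
R2 ← R2 + 1·R1.
R2 ← R2 / (-6).
R1 ← R1 + 1·R2.
Rank is 2 with 3 unknowns, leaving z free.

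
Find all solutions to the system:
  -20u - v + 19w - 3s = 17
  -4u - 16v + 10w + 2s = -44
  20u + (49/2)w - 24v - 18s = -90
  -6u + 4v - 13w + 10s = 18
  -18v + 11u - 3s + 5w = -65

no solution

Row-reduce:
R1 ← R1 / (-20).
R2 ← R2 + 4·R1.
R3 ← R3 − 20·R1.
R4 ← R4 + 6·R1.
R5 ← R5 − 11·R1.
R2 ← R2 / (-79/5).
R1 ← R1 − 1/20·R2.
R3 ← R3 + 25·R2.
R4 ← R4 − 43/10·R2.
R5 ← R5 + 371/20·R2.
R3 ← R3 / (5323/158).
R1 ← R1 + 147/158·R3.
R2 ← R2 + 31/79·R3.
R4 ← R4 + 1344/79·R3.
R5 ← R5 − 1291/158·R3.
R4 ← R4 / (-5719/5323).
R1 ← R1 + 5699/10646·R4.
R2 ← R2 + 2433/5323·R4.
R3 ← R3 + 3968/5323·R4.
R5 ← R5 + 17157/10646·R4.
Row 5 reduces to 0 = -2, a contradiction. The system is inconsistent.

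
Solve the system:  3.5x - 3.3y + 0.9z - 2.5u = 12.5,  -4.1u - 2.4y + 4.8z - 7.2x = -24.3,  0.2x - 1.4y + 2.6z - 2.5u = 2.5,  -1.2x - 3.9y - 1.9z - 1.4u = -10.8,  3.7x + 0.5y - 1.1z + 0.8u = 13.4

Row-reduce the augmented matrix:
R1 ← R1 / (7/2).
R2 ← R2 + 36/5·R1.
R3 ← R3 − 1/5·R1.
R4 ← R4 + 6/5·R1.
R5 ← R5 − 37/10·R1.
R2 ← R2 / (-1608/175).
R1 ← R1 + 33/35·R2.
R3 ← R3 + 212/175·R2.
R4 ← R4 + 1761/350·R2.
R5 ← R5 − 698/175·R2.
R3 ← R3 / (112/67).
R1 ← R1 + 57/134·R3.
R2 ← R2 + 97/134·R3.
R4 ← R4 + 7013/1340·R3.
R5 ← R5 − 56/67·R3.
R4 ← R4 / (-102223/134400).
R1 ← R1 + 249/4480·R4.
R2 ← R2 − 6893/13440·R4.
R3 ← R3 + 4577/6720·R4.
R5 reduces to 0 = 0, so the extra equation is consistent.
Reading off the reduced rows gives x = 4, y = -1, z = 3, u = 3.

x = 4, y = -1, z = 3, u = 3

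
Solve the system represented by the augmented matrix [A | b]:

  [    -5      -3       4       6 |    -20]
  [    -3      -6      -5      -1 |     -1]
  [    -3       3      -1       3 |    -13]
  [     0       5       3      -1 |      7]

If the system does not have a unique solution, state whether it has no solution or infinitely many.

Row-reduce the augmented matrix:
R1 ← R1 / (-5).
R2 ← R2 + 3·R1.
R3 ← R3 + 3·R1.
R2 ← R2 / (-21/5).
R1 ← R1 − 3/5·R2.
R3 ← R3 − 24/5·R2.
R4 ← R4 − 5·R2.
R3 ← R3 / (-83/7).
R1 ← R1 + 13/7·R3.
R2 ← R2 − 37/21·R3.
R4 ← R4 + 122/21·R3.
R4 ← R4 / (-898/249).
R1 ← R1 + 78/83·R4.
R2 ← R2 − 56/249·R4.
R3 ← R3 − 41/83·R4.
Reading off the reduced rows gives x_1 = 0, x_2 = 0, x_3 = 1, x_4 = -4.

x_1 = 0, x_2 = 0, x_3 = 1, x_4 = -4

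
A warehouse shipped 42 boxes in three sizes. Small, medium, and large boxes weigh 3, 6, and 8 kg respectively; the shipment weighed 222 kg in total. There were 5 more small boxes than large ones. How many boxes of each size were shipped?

Let s = small boxes, m = medium boxes, l = large boxes.
  m + l + s = 42
  8l + 3s + 6m = 222
  s - l = 5
Row-reduce the augmented matrix:
R2 ← R2 − 3·R1.
R3 ← R3 − 1·R1.
R2 ← R2 / (3).
R1 ← R1 − 1·R2.
R3 ← R3 + 1·R2.
R3 ← R3 / (-1/3).
R1 ← R1 + 2/3·R3.
R2 ← R2 − 5/3·R3.
Reading off the reduced rows gives s = 20, m = 7, l = 15.

small boxes: 20, medium boxes: 7, large boxes: 15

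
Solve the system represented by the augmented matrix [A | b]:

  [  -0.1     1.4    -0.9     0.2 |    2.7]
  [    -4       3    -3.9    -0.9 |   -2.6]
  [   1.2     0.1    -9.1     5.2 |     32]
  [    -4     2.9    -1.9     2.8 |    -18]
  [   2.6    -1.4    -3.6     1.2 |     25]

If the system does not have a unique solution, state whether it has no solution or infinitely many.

x_1 = 5, x_2 = 0, x_3 = -4, x_4 = -2

Row-reduce the augmented matrix:
R1 ← R1 / (-1/10).
R2 ← R2 + 4·R1.
R3 ← R3 − 6/5·R1.
R4 ← R4 + 4·R1.
R5 ← R5 − 13/5·R1.
R2 ← R2 / (-53).
R1 ← R1 + 14·R2.
R3 ← R3 − 169/10·R2.
R4 ← R4 + 531/10·R2.
R5 ← R5 − 35·R2.
R3 ← R3 / (-51221/5300).
R1 ← R1 − 138/265·R3.
R2 ← R2 + 321/530·R3.
R4 ← R4 − 10279/5300·R3.
R5 ← R5 + 615/106·R3.
R4 ← R4 / (1196636/256105).
R1 ← R1 − 1353/2227·R4.
R2 ← R2 + 6685/51221·R4.
R3 ← R3 + 25239/51221·R4.
R5 ← R5 + 598318/256105·R4.
R5 reduces to 0 = 0, so the extra equation is consistent.
Reading off the reduced rows gives x_1 = 5, x_2 = 0, x_3 = -4, x_4 = -2.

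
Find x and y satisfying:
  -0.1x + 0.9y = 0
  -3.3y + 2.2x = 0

x = 0, y = 0

Row-reduce the augmented matrix:
R1 ← R1 / (-1/10).
R2 ← R2 − 11/5·R1.
R2 ← R2 / (33/2).
R1 ← R1 + 9·R2.
Reading off the reduced rows gives x = 0, y = 0.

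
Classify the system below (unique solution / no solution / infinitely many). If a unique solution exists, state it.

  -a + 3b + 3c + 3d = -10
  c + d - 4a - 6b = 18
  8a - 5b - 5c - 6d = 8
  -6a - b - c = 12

infinitely many solutions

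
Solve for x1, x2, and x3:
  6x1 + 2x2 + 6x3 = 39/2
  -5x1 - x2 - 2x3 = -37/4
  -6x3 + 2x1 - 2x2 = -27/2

x1 = 3/4, x2 = 3/2, x3 = 2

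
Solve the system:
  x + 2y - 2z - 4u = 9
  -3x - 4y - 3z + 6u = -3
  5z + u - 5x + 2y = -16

infinitely many solutions

Row-reduce:
R2 ← R2 + 3·R1.
R3 ← R3 + 5·R1.
R2 ← R2 / (2).
R1 ← R1 − 2·R2.
R3 ← R3 − 12·R2.
R3 ← R3 / (49).
R1 ← R1 − 7·R3.
R2 ← R2 + 9/2·R3.
Rank is 3 with 4 unknowns, leaving u free.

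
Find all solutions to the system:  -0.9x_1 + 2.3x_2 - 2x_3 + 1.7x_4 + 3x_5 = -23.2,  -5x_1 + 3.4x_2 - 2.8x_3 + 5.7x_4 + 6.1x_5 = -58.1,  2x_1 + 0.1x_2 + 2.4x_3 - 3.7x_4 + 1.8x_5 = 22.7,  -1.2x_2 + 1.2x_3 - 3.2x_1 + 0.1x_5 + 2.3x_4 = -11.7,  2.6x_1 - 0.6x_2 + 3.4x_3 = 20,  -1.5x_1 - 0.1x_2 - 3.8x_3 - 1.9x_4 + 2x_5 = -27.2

x_1 = 1, x_2 = 5, x_3 = 6, x_4 = -4, x_5 = -5

Row-reduce the augmented matrix:
R1 ← R1 / (-9/10).
R2 ← R2 + 5·R1.
R3 ← R3 − 2·R1.
R4 ← R4 + 16/5·R1.
R5 ← R5 − 13/5·R1.
R6 ← R6 + 3/2·R1.
R2 ← R2 / (-422/45).
R1 ← R1 + 23/9·R2.
R3 ← R3 − 469/90·R2.
R4 ← R4 + 422/45·R2.
R5 ← R5 − 272/45·R2.
R6 ← R6 + 59/15·R2.
R3 ← R3 / (5431/2110).
R1 ← R1 + 9/211·R3.
R2 ← R2 + 187/211·R3.
R5 ← R5 − 3143/1055·R3.
R6 ← R6 + 834/211·R3.
Swap R4 and R5.
R4 ← R4 / (104621/21724).
R1 ← R1 + 4897/5431·R4.
R2 ← R2 + 1577/5431·R4.
R3 ← R3 + 16905/21724·R4.
R6 ← R6 + 677637/108620·R4.
Swap R5 and R6.
R5 ← R5 / (934532/237775).
R1 ← R1 + 29752/47555·R5.
R2 ← R2 − 92783/47555·R5.
R3 ← R3 − 7825/9511·R5.
R4 ← R4 + 11331/47555·R5.
R6 reduces to 0 = 0, so the extra equation is consistent.
Reading off the reduced rows gives x_1 = 1, x_2 = 5, x_3 = 6, x_4 = -4, x_5 = -5.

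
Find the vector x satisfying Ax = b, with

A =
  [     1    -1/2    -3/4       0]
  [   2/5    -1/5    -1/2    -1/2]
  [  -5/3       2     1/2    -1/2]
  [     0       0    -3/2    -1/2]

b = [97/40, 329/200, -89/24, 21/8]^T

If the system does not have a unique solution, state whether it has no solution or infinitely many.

x_1 = 4/5, x_2 = -1, x_3 = -3/2, x_4 = -3/4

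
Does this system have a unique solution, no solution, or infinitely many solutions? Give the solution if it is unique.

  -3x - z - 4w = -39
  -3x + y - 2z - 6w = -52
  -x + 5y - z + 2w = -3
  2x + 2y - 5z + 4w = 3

x = 6, y = 0, z = 5, w = 4

Row-reduce the augmented matrix:
R1 ← R1 / (-3).
R2 ← R2 + 3·R1.
R3 ← R3 + 1·R1.
R4 ← R4 − 2·R1.
R3 ← R3 − 5·R2.
R4 ← R4 − 2·R2.
R3 ← R3 / (13/3).
R1 ← R1 − 1/3·R3.
R2 ← R2 + 1·R3.
R4 ← R4 + 11/3·R3.
R4 ← R4 / (216/13).
R1 ← R1 − 4/13·R4.
R2 ← R2 − 14/13·R4.
R3 ← R3 − 40/13·R4.
Reading off the reduced rows gives x = 6, y = 0, z = 5, w = 4.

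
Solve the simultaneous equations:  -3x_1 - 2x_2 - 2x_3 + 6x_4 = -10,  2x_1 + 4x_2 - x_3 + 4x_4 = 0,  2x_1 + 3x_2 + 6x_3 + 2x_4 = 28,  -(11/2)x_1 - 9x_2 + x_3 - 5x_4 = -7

no solution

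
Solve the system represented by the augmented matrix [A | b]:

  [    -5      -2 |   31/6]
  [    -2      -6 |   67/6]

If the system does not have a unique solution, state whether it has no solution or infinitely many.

Row-reduce the augmented matrix:
R1 ← R1 / (-5).
R2 ← R2 + 2·R1.
R2 ← R2 / (-26/5).
R1 ← R1 − 2/5·R2.
Reading off the reduced rows gives x_1 = -1/3, x_2 = -7/4.

x_1 = -1/3, x_2 = -7/4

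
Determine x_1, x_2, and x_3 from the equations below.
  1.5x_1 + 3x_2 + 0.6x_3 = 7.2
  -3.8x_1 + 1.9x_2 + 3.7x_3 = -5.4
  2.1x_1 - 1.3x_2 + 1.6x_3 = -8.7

Row-reduce the augmented matrix:
R1 ← R1 / (3/2).
R2 ← R2 + 19/5·R1.
R3 ← R3 − 21/10·R1.
R2 ← R2 / (19/2).
R1 ← R1 − 2·R2.
R3 ← R3 + 11/2·R2.
R3 ← R3 / (3593/950).
R1 ← R1 + 332/475·R3.
R2 ← R2 − 261/475·R3.
Reading off the reduced rows gives x_1 = 0, x_2 = 3, x_3 = -3.

x_1 = 0, x_2 = 3, x_3 = -3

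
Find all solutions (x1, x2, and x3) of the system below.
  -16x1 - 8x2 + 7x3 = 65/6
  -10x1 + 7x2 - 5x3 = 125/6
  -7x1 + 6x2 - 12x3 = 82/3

x1 = -4/3, x2 = 0, x3 = -3/2

Row-reduce the augmented matrix:
R1 ← R1 / (-16).
R2 ← R2 + 10·R1.
R3 ← R3 + 7·R1.
R2 ← R2 / (12).
R1 ← R1 − 1/2·R2.
R3 ← R3 − 19/2·R2.
R3 ← R3 / (-489/64).
R1 ← R1 + 3/64·R3.
R2 ← R2 + 25/32·R3.
Reading off the reduced rows gives x1 = -4/3, x2 = 0, x3 = -3/2.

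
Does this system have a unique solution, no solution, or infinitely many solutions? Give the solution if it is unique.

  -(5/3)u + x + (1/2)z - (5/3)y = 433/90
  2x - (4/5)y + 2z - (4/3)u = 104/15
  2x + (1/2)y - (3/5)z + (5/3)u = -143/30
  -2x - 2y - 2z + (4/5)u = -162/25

x = 1/5, y = 1/3, z = 5/3, u = -13/5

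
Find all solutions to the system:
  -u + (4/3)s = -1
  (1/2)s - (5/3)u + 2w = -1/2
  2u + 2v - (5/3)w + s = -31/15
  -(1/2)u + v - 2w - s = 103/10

Row-reduce the augmented matrix:
R1 ← R1 / (-1).
R2 ← R2 + 5/3·R1.
R3 ← R3 − 2·R1.
R4 ← R4 + 1/2·R1.
Swap R2 and R3.
R2 ← R2 / (2).
R4 ← R4 − 1·R2.
R3 ← R3 / (2).
R2 ← R2 + 5/6·R3.
R4 ← R4 + 7/6·R3.
R4 ← R4 / (-973/216).
R1 ← R1 + 4/3·R4.
R2 ← R2 − 241/216·R4.
R3 ← R3 + 31/36·R4.
Reading off the reduced rows gives u = -3, v = 9/5, w = -2, s = -3.

u = -3, v = 9/5, w = -2, s = -3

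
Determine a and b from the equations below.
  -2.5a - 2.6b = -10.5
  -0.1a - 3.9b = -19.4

a = -1, b = 5

Row-reduce the augmented matrix:
R1 ← R1 / (-5/2).
R2 ← R2 + 1/10·R1.
R2 ← R2 / (-949/250).
R1 ← R1 − 26/25·R2.
Reading off the reduced rows gives a = -1, b = 5.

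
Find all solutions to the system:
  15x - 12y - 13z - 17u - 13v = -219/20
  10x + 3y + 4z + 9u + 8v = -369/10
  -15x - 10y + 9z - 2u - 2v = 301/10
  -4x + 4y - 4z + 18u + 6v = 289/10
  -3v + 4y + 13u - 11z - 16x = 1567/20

x = -3, y = -1, z = -13/5, u = 1/2, v = 1/4

Row-reduce the augmented matrix:
R1 ← R1 / (15).
R2 ← R2 − 10·R1.
R3 ← R3 + 15·R1.
R4 ← R4 + 4·R1.
R5 ← R5 + 16·R1.
R2 ← R2 / (11).
R1 ← R1 + 4/5·R2.
R3 ← R3 + 22·R2.
R4 ← R4 − 4/5·R2.
R5 ← R5 + 44/5·R2.
R3 ← R3 / (64/3).
R1 ← R1 − 3/55·R3.
R2 ← R2 − 38/33·R3.
R4 ← R4 + 1384/165·R3.
R5 ← R5 + 221/15·R3.
R4 ← R4 / (9023/440).
R1 ← R1 − 1021/3520·R4.
R2 ← R2 − 239/352·R4.
R3 ← R3 − 65/64·R4.
R5 ← R5 − 8351/320·R4.
R5 ← R5 / (-4451/2578).
R1 ← R1 − 3211/18046·R5.
R2 ← R2 − 2194/9023·R5.
R3 ← R3 − 7885/18046·R5.
R4 ← R4 − 3753/9023·R5.
Reading off the reduced rows gives x = -3, y = -1, z = -13/5, u = 1/2, v = 1/4.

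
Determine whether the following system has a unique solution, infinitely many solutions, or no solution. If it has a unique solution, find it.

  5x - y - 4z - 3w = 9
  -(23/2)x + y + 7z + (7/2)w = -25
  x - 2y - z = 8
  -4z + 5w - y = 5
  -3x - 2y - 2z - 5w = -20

no solution

Row-reduce:
R1 ← R1 / (5).
R2 ← R2 + 23/2·R1.
R3 ← R3 − 1·R1.
R5 ← R5 + 3·R1.
R2 ← R2 / (-13/10).
R1 ← R1 + 1/5·R2.
R3 ← R3 + 9/5·R2.
R4 ← R4 + 1·R2.
R5 ← R5 + 13/5·R2.
R3 ← R3 / (37/13).
R1 ← R1 + 6/13·R3.
R2 ← R2 − 22/13·R3.
R4 ← R4 + 30/13·R3.
R4 ← R4 / (441/37).
R1 ← R1 − 29/37·R4.
R2 ← R2 + 20/37·R4.
R3 ← R3 − 69/37·R4.
Row 5 reduces to 0 = -6, a contradiction. The system is inconsistent.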